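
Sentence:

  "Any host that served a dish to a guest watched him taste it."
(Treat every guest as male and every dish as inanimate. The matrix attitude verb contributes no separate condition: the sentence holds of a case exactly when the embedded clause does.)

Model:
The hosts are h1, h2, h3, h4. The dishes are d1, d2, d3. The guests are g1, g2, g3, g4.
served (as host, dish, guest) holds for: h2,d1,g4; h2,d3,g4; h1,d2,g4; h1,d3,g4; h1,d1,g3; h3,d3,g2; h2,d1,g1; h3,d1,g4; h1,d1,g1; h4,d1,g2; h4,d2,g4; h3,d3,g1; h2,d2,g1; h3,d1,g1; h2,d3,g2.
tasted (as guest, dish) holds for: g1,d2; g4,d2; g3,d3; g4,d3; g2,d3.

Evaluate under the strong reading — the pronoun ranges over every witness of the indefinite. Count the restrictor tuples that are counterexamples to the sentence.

8

"him" takes "a guest" as antecedent and "it" takes "a dish"; both are donkey pronouns co-varying with the restrictor.
Strong reading: for every (h,d,g) with served(h,d,g), tasted(g,d).
Restrictor triples: (h1,d1,g1)→tasted(g1,d1) ✗  (h1,d1,g3)→tasted(g3,d1) ✗  (h1,d2,g4)→tasted(g4,d2) ✓  (h1,d3,g4)→tasted(g4,d3) ✓  (h2,d1,g1)→tasted(g1,d1) ✗  (h2,d1,g4)→tasted(g4,d1) ✗  (h2,d2,g1)→tasted(g1,d2) ✓  (h2,d3,g2)→tasted(g2,d3) ✓  (h2,d3,g4)→tasted(g4,d3) ✓  (h3,d1,g1)→tasted(g1,d1) ✗  (h3,d1,g4)→tasted(g4,d1) ✗  (h3,d3,g1)→tasted(g1,d3) ✗  (h3,d3,g2)→tasted(g2,d3) ✓  (h4,d1,g2)→tasted(g2,d1) ✗  (h4,d2,g4)→tasted(g4,d2) ✓
Counterexamples (restrictor triples failing the scope): 8.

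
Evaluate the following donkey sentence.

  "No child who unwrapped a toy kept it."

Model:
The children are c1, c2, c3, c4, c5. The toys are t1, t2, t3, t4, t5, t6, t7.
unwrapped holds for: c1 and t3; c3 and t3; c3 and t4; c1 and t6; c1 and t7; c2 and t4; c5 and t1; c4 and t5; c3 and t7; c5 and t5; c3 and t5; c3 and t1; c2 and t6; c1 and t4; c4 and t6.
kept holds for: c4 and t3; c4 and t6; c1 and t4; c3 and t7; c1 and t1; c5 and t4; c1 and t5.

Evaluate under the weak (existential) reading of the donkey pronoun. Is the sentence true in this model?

"it" takes "a toy" as antecedent — a donkey pronoun bound across the clause boundary.
Truth condition: for no (c,t) with unwrapped(c,t) does kept(c,t) hold.
Restrictor pairs — does the scope hold? (c1,t3):fails  (c1,t4):holds  (c1,t6):fails  (c1,t7):fails  (c2,t4):fails  (c2,t6):fails  (c3,t1):fails  (c3,t3):fails  (c3,t4):fails  (c3,t5):fails  (c3,t7):holds  (c4,t5):fails  (c4,t6):holds  (c5,t1):fails  (c5,t5):fails
Scope holds for 3 pair(s), so the sentence is false.

False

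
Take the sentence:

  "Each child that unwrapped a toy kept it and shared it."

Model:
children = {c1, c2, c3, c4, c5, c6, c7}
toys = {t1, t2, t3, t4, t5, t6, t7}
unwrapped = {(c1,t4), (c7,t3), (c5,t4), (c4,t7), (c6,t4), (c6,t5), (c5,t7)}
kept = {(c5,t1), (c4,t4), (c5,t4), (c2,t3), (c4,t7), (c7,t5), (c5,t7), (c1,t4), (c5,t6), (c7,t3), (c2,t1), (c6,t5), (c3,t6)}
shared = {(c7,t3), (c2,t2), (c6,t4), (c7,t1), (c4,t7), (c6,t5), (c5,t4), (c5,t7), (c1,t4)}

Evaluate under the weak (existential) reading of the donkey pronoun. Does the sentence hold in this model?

True

"it" takes "a toy" as antecedent — a donkey pronoun bound across the clause boundary.
Weak reading: every child c with some unwrapped-toy has at least one unwrapped-toy t such that kept(c,t) ∧ shared(c,t).
Per child: c1:✓  c4:✓  c5:✓  c6:✓  c7:✓
Every child in the restrictor has a witness.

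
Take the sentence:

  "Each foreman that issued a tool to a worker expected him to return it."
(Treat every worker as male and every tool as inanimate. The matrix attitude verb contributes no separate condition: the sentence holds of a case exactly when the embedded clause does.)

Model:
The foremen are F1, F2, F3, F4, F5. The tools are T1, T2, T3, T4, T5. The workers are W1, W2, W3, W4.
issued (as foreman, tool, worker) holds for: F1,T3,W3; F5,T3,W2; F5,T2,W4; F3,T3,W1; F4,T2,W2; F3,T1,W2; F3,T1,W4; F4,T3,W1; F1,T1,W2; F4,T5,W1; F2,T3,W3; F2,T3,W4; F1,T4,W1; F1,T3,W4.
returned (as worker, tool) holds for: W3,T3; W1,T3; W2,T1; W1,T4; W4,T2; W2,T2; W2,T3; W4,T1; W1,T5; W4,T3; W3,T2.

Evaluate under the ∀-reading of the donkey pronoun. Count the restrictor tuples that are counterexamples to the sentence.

"him" takes "a worker" as antecedent and "it" takes "a tool"; both are donkey pronouns co-varying with the restrictor.
Strong reading: for every (f,t,w) with issued(f,t,w), returned(w,t).
Restrictor triples: (F1,T1,W2)→returned(W2,T1) ✓  (F1,T3,W3)→returned(W3,T3) ✓  (F1,T3,W4)→returned(W4,T3) ✓  (F1,T4,W1)→returned(W1,T4) ✓  (F2,T3,W3)→returned(W3,T3) ✓  (F2,T3,W4)→returned(W4,T3) ✓  (F3,T1,W2)→returned(W2,T1) ✓  (F3,T1,W4)→returned(W4,T1) ✓  (F3,T3,W1)→returned(W1,T3) ✓  (F4,T2,W2)→returned(W2,T2) ✓  (F4,T3,W1)→returned(W1,T3) ✓  (F4,T5,W1)→returned(W1,T5) ✓  (F5,T2,W4)→returned(W4,T2) ✓  (F5,T3,W2)→returned(W2,T3) ✓
Counterexamples (restrictor triples failing the scope): 0.

0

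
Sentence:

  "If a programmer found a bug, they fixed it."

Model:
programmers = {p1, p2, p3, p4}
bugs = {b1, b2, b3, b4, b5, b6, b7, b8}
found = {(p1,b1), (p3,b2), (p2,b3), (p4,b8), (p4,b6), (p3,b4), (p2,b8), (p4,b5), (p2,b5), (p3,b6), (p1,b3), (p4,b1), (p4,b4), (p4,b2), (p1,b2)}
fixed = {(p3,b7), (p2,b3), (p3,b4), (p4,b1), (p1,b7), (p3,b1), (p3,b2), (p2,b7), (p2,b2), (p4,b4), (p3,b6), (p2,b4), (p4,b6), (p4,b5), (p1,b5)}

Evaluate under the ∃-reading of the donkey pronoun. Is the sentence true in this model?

"it" takes "a bug" as antecedent — a donkey pronoun bound across the clause boundary.
Weak reading: every programmer p with some found-bug has at least one found-bug b such that fixed(p,b).
Per programmer: p1:✗  p2:✓  p3:✓  p4:✓
p1 has no witness among its found-bugs.

False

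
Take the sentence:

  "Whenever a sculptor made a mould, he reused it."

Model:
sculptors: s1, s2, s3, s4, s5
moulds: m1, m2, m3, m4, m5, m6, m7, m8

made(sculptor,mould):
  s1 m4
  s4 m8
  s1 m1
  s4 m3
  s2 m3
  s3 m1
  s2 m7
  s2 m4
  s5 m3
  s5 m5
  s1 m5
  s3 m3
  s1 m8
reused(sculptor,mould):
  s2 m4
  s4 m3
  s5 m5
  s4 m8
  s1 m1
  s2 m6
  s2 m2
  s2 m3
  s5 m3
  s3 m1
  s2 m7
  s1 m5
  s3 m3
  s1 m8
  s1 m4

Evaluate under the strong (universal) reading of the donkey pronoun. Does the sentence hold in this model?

True

"it" takes "a mould" as antecedent — a donkey pronoun bound across the clause boundary.
Strong reading: for every (s,m) with made(s,m), reused(s,m).
Restrictor pairs: (s1,m1) ✓  (s1,m4) ✓  (s1,m5) ✓  (s1,m8) ✓  (s2,m3) ✓  (s2,m4) ✓  (s2,m7) ✓  (s3,m1) ✓  (s3,m3) ✓  (s4,m3) ✓  (s4,m8) ✓  (s5,m3) ✓  (s5,m5) ✓
Every restrictor pair satisfies the scope.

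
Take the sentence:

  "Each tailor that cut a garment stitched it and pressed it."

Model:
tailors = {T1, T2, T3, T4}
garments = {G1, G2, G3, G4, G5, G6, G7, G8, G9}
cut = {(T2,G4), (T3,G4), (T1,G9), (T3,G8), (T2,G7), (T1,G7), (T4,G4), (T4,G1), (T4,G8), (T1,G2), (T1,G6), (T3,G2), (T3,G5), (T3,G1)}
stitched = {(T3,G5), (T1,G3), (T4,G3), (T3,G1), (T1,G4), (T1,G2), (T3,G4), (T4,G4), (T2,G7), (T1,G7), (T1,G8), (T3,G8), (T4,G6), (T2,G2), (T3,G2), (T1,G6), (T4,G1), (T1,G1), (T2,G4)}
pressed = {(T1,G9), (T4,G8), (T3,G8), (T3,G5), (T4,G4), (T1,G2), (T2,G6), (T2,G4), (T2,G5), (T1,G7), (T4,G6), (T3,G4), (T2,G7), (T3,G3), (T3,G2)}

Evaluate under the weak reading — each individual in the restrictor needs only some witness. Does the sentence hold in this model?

"it" takes "a garment" as antecedent — a donkey pronoun bound across the clause boundary.
Weak reading: every tailor t with some cut-garment has at least one cut-garment g such that stitched(t,g) ∧ pressed(t,g).
Per tailor: T1:✓  T2:✓  T3:✓  T4:✓
Every tailor in the restrictor has a witness.

True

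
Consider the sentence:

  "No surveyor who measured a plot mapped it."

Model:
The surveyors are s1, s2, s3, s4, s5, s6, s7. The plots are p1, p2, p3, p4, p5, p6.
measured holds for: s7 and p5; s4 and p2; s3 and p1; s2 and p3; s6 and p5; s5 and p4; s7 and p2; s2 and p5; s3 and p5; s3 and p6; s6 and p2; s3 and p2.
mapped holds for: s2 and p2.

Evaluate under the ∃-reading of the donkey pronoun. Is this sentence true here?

"it" takes "a plot" as antecedent — a donkey pronoun bound across the clause boundary.
Truth condition: for no (s,p) with measured(s,p) does mapped(s,p) hold.
Restrictor pairs — does the scope hold? (s2,p3):fails  (s2,p5):fails  (s3,p1):fails  (s3,p2):fails  (s3,p5):fails  (s3,p6):fails  (s4,p2):fails  (s5,p4):fails  (s6,p2):fails  (s6,p5):fails  (s7,p2):fails  (s7,p5):fails
Scope holds for no restrictor pair, so the sentence is true.

True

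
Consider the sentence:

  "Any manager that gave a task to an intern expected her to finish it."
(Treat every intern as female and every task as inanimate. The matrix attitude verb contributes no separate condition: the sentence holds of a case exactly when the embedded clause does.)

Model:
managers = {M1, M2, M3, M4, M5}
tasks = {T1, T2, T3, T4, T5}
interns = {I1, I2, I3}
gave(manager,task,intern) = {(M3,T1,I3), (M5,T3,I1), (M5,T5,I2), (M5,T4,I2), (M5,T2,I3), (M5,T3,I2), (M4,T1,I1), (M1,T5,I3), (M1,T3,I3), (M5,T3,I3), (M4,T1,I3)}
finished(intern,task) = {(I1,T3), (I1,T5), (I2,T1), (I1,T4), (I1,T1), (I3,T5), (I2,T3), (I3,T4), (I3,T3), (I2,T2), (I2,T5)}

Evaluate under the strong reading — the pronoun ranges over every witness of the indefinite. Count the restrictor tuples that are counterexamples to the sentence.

4

"her" takes "an intern" as antecedent and "it" takes "a task"; both are donkey pronouns co-varying with the restrictor.
Strong reading: for every (m,t,i) with gave(m,t,i), finished(i,t).
Restrictor triples: (M1,T3,I3)→finished(I3,T3) ✓  (M1,T5,I3)→finished(I3,T5) ✓  (M3,T1,I3)→finished(I3,T1) ✗  (M4,T1,I1)→finished(I1,T1) ✓  (M4,T1,I3)→finished(I3,T1) ✗  (M5,T2,I3)→finished(I3,T2) ✗  (M5,T3,I1)→finished(I1,T3) ✓  (M5,T3,I2)→finished(I2,T3) ✓  (M5,T3,I3)→finished(I3,T3) ✓  (M5,T4,I2)→finished(I2,T4) ✗  (M5,T5,I2)→finished(I2,T5) ✓
Counterexamples (restrictor triples failing the scope): 4.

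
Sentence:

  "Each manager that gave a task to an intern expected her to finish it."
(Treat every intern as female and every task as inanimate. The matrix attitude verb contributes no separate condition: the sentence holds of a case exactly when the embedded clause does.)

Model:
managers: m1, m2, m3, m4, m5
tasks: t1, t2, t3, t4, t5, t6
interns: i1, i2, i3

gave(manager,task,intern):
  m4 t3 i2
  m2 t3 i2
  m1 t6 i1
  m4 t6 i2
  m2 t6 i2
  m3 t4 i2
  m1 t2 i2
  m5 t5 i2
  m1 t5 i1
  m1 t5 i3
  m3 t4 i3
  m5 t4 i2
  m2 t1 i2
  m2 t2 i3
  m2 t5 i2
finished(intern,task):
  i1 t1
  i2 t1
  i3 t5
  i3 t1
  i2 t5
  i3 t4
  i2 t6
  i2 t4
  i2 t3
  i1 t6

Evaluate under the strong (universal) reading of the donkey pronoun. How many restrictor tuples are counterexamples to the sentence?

3

"her" takes "an intern" as antecedent and "it" takes "a task"; both are donkey pronouns co-varying with the restrictor.
Strong reading: for every (m,t,i) with gave(m,t,i), finished(i,t).
Restrictor triples: (m1,t2,i2)→finished(i2,t2) ✗  (m1,t5,i1)→finished(i1,t5) ✗  (m1,t5,i3)→finished(i3,t5) ✓  (m1,t6,i1)→finished(i1,t6) ✓  (m2,t1,i2)→finished(i2,t1) ✓  (m2,t2,i3)→finished(i3,t2) ✗  (m2,t3,i2)→finished(i2,t3) ✓  (m2,t5,i2)→finished(i2,t5) ✓  (m2,t6,i2)→finished(i2,t6) ✓  (m3,t4,i2)→finished(i2,t4) ✓  (m3,t4,i3)→finished(i3,t4) ✓  (m4,t3,i2)→finished(i2,t3) ✓  (m4,t6,i2)→finished(i2,t6) ✓  (m5,t4,i2)→finished(i2,t4) ✓  (m5,t5,i2)→finished(i2,t5) ✓
Counterexamples (restrictor triples failing the scope): 3.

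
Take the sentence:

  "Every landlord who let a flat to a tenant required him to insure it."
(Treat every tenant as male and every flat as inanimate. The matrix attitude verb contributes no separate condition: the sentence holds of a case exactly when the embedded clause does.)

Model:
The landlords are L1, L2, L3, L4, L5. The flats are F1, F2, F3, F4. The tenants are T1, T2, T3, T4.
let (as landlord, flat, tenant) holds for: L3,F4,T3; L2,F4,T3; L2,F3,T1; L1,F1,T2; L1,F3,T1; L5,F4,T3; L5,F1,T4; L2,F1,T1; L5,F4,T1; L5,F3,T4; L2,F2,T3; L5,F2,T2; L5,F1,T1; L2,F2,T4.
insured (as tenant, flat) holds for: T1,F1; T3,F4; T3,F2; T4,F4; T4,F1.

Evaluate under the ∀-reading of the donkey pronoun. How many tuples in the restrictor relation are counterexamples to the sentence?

"him" takes "a tenant" as antecedent and "it" takes "a flat"; both are donkey pronouns co-varying with the restrictor.
Strong reading: for every (l,f,t) with let(l,f,t), insured(t,f).
Restrictor triples: (L1,F1,T2)→insured(T2,F1) ✗  (L1,F3,T1)→insured(T1,F3) ✗  (L2,F1,T1)→insured(T1,F1) ✓  (L2,F2,T3)→insured(T3,F2) ✓  (L2,F2,T4)→insured(T4,F2) ✗  (L2,F3,T1)→insured(T1,F3) ✗  (L2,F4,T3)→insured(T3,F4) ✓  (L3,F4,T3)→insured(T3,F4) ✓  (L5,F1,T1)→insured(T1,F1) ✓  (L5,F1,T4)→insured(T4,F1) ✓  (L5,F2,T2)→insured(T2,F2) ✗  (L5,F3,T4)→insured(T4,F3) ✗  (L5,F4,T1)→insured(T1,F4) ✗  (L5,F4,T3)→insured(T3,F4) ✓
Counterexamples (restrictor triples failing the scope): 7.

7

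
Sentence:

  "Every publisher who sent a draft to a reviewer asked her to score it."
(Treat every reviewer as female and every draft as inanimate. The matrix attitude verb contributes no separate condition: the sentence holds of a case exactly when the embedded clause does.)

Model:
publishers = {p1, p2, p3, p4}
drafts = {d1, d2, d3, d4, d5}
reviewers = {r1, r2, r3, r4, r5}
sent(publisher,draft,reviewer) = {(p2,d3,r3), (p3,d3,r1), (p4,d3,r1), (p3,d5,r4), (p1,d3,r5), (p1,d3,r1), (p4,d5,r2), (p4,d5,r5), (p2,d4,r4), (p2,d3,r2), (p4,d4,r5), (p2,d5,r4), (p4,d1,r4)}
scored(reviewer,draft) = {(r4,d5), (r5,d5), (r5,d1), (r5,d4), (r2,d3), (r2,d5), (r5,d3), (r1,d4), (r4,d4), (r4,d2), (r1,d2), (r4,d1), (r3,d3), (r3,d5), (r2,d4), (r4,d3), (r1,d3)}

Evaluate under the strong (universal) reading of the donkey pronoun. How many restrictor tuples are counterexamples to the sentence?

0

"her" takes "a reviewer" as antecedent and "it" takes "a draft"; both are donkey pronouns co-varying with the restrictor.
Strong reading: for every (p,d,r) with sent(p,d,r), scored(r,d).
Restrictor triples: (p1,d3,r1)→scored(r1,d3) ✓  (p1,d3,r5)→scored(r5,d3) ✓  (p2,d3,r2)→scored(r2,d3) ✓  (p2,d3,r3)→scored(r3,d3) ✓  (p2,d4,r4)→scored(r4,d4) ✓  (p2,d5,r4)→scored(r4,d5) ✓  (p3,d3,r1)→scored(r1,d3) ✓  (p3,d5,r4)→scored(r4,d5) ✓  (p4,d1,r4)→scored(r4,d1) ✓  (p4,d3,r1)→scored(r1,d3) ✓  (p4,d4,r5)→scored(r5,d4) ✓  (p4,d5,r2)→scored(r2,d5) ✓  (p4,d5,r5)→scored(r5,d5) ✓
Counterexamples (restrictor triples failing the scope): 0.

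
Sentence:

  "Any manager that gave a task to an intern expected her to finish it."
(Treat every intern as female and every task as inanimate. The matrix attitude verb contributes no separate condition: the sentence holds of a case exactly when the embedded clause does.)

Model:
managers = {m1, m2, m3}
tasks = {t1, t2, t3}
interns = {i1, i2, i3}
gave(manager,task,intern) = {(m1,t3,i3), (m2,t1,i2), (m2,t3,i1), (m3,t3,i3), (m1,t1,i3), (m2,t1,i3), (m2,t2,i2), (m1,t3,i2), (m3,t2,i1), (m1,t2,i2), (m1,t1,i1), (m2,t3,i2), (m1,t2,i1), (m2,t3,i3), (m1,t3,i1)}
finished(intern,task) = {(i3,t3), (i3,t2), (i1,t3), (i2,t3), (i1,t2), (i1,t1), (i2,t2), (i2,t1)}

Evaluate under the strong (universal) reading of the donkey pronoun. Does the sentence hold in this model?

False

"her" takes "an intern" as antecedent and "it" takes "a task"; both are donkey pronouns co-varying with the restrictor.
Strong reading: for every (m,t,i) with gave(m,t,i), finished(i,t).
Restrictor triples: (m1,t1,i1)→finished(i1,t1) ✓  (m1,t1,i3)→finished(i3,t1) ✗  (m1,t2,i1)→finished(i1,t2) ✓  (m1,t2,i2)→finished(i2,t2) ✓  (m1,t3,i1)→finished(i1,t3) ✓  (m1,t3,i2)→finished(i2,t3) ✓  (m1,t3,i3)→finished(i3,t3) ✓  (m2,t1,i2)→finished(i2,t1) ✓  (m2,t1,i3)→finished(i3,t1) ✗  (m2,t2,i2)→finished(i2,t2) ✓  (m2,t3,i1)→finished(i1,t3) ✓  (m2,t3,i2)→finished(i2,t3) ✓  (m2,t3,i3)→finished(i3,t3) ✓  (m3,t2,i1)→finished(i1,t2) ✓  (m3,t3,i3)→finished(i3,t3) ✓
Counterexample: (m1,t1,i3) — finished(i3,t1) does not hold.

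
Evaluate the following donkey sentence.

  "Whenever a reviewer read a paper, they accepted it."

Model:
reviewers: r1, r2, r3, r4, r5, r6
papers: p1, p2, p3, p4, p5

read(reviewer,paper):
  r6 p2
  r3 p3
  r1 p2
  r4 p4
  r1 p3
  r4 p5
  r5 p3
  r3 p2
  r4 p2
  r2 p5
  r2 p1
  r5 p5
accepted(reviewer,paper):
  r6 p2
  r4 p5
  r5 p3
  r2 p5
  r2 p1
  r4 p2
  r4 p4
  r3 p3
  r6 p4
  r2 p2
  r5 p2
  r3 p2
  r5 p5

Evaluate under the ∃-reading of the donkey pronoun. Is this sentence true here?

False

"it" takes "a paper" as antecedent — a donkey pronoun bound across the clause boundary.
Weak reading: every reviewer r with some read-paper has at least one read-paper p such that accepted(r,p).
Per reviewer: r1:✗  r2:✓  r3:✓  r4:✓  r5:✓  r6:✓
r1 has no witness among its read-papers.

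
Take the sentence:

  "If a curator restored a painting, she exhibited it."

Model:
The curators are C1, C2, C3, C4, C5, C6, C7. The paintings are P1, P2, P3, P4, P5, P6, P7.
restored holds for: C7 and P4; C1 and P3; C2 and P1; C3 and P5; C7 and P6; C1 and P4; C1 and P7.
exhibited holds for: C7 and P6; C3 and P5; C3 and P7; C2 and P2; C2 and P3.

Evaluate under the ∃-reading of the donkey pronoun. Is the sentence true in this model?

"it" takes "a painting" as antecedent — a donkey pronoun bound across the clause boundary.
Weak reading: every curator c with some restored-painting has at least one restored-painting p such that exhibited(c,p).
Per curator: C1:✗  C2:✗  C3:✓  C7:✓
C1 has no witness among its restored-paintings.

False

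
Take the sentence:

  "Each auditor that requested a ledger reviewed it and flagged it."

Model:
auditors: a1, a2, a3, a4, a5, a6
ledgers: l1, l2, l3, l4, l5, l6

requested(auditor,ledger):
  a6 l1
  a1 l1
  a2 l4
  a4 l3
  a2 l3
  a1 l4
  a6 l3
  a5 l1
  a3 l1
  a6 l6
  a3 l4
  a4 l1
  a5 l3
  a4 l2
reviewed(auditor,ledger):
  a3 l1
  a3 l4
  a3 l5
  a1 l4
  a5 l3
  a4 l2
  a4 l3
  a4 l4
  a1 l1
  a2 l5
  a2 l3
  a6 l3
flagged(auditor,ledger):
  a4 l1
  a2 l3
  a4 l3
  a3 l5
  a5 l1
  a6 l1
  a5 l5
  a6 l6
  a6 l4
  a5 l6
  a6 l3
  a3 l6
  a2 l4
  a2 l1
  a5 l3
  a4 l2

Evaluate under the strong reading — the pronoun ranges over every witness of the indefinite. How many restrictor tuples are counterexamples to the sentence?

9

"it" takes "a ledger" as antecedent — a donkey pronoun bound across the clause boundary.
Strong reading: for every (a,l) with requested(a,l), reviewed(a,l) ∧ flagged(a,l).
Restrictor pairs: (a1,l1) ✗  (a1,l4) ✗  (a2,l3) ✓  (a2,l4) ✗  (a3,l1) ✗  (a3,l4) ✗  (a4,l1) ✗  (a4,l2) ✓  (a4,l3) ✓  (a5,l1) ✗  (a5,l3) ✓  (a6,l1) ✗  (a6,l3) ✓  (a6,l6) ✗
Counterexamples (restrictor pairs failing the scope): 9.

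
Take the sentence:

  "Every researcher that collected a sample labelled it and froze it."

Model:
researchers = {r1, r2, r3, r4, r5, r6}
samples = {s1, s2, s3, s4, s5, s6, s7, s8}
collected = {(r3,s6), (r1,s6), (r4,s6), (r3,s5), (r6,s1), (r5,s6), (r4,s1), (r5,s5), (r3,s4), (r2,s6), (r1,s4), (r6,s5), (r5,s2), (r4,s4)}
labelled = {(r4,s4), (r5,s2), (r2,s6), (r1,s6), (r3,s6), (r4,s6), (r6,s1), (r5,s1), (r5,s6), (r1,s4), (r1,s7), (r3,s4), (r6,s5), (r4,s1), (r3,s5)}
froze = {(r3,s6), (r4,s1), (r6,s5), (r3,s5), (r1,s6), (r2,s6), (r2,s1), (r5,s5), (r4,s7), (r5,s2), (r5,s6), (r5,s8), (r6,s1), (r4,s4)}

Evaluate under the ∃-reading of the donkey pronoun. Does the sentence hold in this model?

"it" takes "a sample" as antecedent — a donkey pronoun bound across the clause boundary.
Weak reading: every researcher r with some collected-sample has at least one collected-sample s such that labelled(r,s) ∧ froze(r,s).
Per researcher: r1:✓  r2:✓  r3:✓  r4:✓  r5:✓  r6:✓
Every researcher in the restrictor has a witness.

True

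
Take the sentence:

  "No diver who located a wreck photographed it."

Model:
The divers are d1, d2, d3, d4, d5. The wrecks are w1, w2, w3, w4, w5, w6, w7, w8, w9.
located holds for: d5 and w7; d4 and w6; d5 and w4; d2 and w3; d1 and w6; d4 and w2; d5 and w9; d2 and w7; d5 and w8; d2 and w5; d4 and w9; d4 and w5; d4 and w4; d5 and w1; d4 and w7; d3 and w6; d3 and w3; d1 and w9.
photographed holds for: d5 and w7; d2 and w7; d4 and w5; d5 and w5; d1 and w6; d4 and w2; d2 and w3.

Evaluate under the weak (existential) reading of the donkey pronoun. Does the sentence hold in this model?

"it" takes "a wreck" as antecedent — a donkey pronoun bound across the clause boundary.
Truth condition: for no (d,w) with located(d,w) does photographed(d,w) hold.
Restrictor pairs — does the scope hold? (d1,w6):holds  (d1,w9):fails  (d2,w3):holds  (d2,w5):fails  (d2,w7):holds  (d3,w3):fails  (d3,w6):fails  (d4,w2):holds  (d4,w4):fails  (d4,w5):holds  (d4,w6):fails  (d4,w7):fails  (d4,w9):fails  (d5,w1):fails  (d5,w4):fails  (d5,w7):holds  (d5,w8):fails  (d5,w9):fails
Scope holds for 6 pair(s), so the sentence is false.

False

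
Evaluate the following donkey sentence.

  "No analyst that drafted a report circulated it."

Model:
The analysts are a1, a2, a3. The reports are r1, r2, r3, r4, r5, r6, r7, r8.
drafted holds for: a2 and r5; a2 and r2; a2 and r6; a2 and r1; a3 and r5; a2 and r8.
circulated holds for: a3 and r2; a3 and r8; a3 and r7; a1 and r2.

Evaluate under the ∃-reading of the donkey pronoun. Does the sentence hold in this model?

True

"it" takes "a report" as antecedent — a donkey pronoun bound across the clause boundary.
Truth condition: for no (a,r) with drafted(a,r) does circulated(a,r) hold.
Restrictor pairs — does the scope hold? (a2,r1):fails  (a2,r2):fails  (a2,r5):fails  (a2,r6):fails  (a2,r8):fails  (a3,r5):fails
Scope holds for no restrictor pair, so the sentence is true.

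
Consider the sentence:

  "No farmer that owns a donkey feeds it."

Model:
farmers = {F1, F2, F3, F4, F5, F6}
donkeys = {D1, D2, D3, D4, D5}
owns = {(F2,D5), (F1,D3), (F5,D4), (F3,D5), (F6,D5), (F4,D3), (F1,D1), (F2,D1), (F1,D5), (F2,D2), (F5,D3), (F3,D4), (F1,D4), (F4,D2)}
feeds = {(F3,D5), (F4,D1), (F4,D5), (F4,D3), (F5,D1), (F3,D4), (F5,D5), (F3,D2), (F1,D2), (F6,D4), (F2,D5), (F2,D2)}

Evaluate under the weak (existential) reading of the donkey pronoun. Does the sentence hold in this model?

False

"it" takes "a donkey" as antecedent — a donkey pronoun bound across the clause boundary.
Truth condition: for no (f,d) with owns(f,d) does feeds(f,d) hold.
Restrictor pairs — does the scope hold? (F1,D1):fails  (F1,D3):fails  (F1,D4):fails  (F1,D5):fails  (F2,D1):fails  (F2,D2):holds  (F2,D5):holds  (F3,D4):holds  (F3,D5):holds  (F4,D2):fails  (F4,D3):holds  (F5,D3):fails  (F5,D4):fails  (F6,D5):fails
Scope holds for 5 pair(s), so the sentence is false.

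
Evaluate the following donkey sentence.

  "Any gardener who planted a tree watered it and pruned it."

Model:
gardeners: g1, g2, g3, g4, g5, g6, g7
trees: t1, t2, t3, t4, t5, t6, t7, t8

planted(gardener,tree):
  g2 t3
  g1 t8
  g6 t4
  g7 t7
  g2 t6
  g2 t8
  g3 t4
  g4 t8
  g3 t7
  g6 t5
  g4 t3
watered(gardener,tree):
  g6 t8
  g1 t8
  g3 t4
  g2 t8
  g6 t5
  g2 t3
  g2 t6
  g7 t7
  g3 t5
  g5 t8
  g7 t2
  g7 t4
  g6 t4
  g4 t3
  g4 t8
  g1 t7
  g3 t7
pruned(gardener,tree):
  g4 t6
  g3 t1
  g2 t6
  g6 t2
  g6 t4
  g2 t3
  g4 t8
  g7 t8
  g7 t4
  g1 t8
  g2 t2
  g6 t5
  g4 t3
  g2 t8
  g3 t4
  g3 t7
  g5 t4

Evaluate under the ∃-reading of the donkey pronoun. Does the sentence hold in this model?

False

"it" takes "a tree" as antecedent — a donkey pronoun bound across the clause boundary.
Weak reading: every gardener g with some planted-tree has at least one planted-tree t such that watered(g,t) ∧ pruned(g,t).
Per gardener: g1:✓  g2:✓  g3:✓  g4:✓  g6:✓  g7:✗
g7 has no witness among its planted-trees.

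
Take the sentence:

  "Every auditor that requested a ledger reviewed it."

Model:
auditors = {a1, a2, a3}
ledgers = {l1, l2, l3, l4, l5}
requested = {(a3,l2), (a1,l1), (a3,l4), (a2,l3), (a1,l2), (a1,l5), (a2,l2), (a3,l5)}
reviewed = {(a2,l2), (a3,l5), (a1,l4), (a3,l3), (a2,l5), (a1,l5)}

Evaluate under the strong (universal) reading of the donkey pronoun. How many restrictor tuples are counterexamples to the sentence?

5

"it" takes "a ledger" as antecedent — a donkey pronoun bound across the clause boundary.
Strong reading: for every (a,l) with requested(a,l), reviewed(a,l).
Restrictor pairs: (a1,l1) ✗  (a1,l2) ✗  (a1,l5) ✓  (a2,l2) ✓  (a2,l3) ✗  (a3,l2) ✗  (a3,l4) ✗  (a3,l5) ✓
Counterexamples (restrictor pairs failing the scope): 5.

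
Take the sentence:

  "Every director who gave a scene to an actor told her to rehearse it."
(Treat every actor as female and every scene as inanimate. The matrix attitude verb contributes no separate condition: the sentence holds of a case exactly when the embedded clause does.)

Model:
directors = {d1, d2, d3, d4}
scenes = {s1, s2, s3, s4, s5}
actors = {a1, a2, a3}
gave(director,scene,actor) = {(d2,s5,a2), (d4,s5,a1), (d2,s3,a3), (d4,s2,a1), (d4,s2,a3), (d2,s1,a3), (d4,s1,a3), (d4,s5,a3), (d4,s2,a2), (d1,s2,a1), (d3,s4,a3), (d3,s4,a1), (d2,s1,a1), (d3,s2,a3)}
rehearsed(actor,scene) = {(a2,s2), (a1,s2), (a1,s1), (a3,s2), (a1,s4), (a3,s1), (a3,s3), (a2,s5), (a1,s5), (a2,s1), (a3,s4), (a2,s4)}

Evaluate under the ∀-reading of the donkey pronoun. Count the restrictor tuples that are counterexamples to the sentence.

"her" takes "an actor" as antecedent and "it" takes "a scene"; both are donkey pronouns co-varying with the restrictor.
Strong reading: for every (d,s,a) with gave(d,s,a), rehearsed(a,s).
Restrictor triples: (d1,s2,a1)→rehearsed(a1,s2) ✓  (d2,s1,a1)→rehearsed(a1,s1) ✓  (d2,s1,a3)→rehearsed(a3,s1) ✓  (d2,s3,a3)→rehearsed(a3,s3) ✓  (d2,s5,a2)→rehearsed(a2,s5) ✓  (d3,s2,a3)→rehearsed(a3,s2) ✓  (d3,s4,a1)→rehearsed(a1,s4) ✓  (d3,s4,a3)→rehearsed(a3,s4) ✓  (d4,s1,a3)→rehearsed(a3,s1) ✓  (d4,s2,a1)→rehearsed(a1,s2) ✓  (d4,s2,a2)→rehearsed(a2,s2) ✓  (d4,s2,a3)→rehearsed(a3,s2) ✓  (d4,s5,a1)→rehearsed(a1,s5) ✓  (d4,s5,a3)→rehearsed(a3,s5) ✗
Counterexamples (restrictor triples failing the scope): 1.

1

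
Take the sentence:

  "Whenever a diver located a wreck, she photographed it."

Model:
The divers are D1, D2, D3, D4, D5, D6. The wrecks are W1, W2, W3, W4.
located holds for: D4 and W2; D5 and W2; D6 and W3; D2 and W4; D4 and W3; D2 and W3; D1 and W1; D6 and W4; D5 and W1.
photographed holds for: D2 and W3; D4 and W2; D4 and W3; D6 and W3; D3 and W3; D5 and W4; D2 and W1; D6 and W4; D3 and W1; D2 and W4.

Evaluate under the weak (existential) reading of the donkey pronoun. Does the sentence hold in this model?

False

"it" takes "a wreck" as antecedent — a donkey pronoun bound across the clause boundary.
Weak reading: every diver d with some located-wreck has at least one located-wreck w such that photographed(d,w).
Per diver: D1:✗  D2:✓  D4:✓  D5:✗  D6:✓
D1 has no witness among its located-wrecks.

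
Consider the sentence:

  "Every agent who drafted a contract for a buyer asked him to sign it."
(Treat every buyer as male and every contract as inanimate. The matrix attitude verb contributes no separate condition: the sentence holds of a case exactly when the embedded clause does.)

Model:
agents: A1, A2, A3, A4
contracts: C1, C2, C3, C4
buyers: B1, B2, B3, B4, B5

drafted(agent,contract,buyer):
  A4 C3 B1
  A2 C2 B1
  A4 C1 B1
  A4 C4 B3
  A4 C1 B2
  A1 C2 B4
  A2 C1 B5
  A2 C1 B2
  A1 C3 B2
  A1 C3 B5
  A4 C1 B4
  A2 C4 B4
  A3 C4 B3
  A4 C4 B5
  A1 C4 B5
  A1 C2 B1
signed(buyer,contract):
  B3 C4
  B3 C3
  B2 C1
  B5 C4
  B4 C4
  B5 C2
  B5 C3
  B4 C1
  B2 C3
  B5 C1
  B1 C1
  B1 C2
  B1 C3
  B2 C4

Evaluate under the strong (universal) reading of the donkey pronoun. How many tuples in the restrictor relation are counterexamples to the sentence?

1

"him" takes "a buyer" as antecedent and "it" takes "a contract"; both are donkey pronouns co-varying with the restrictor.
Strong reading: for every (a,c,b) with drafted(a,c,b), signed(b,c).
Restrictor triples: (A1,C2,B1)→signed(B1,C2) ✓  (A1,C2,B4)→signed(B4,C2) ✗  (A1,C3,B2)→signed(B2,C3) ✓  (A1,C3,B5)→signed(B5,C3) ✓  (A1,C4,B5)→signed(B5,C4) ✓  (A2,C1,B2)→signed(B2,C1) ✓  (A2,C1,B5)→signed(B5,C1) ✓  (A2,C2,B1)→signed(B1,C2) ✓  (A2,C4,B4)→signed(B4,C4) ✓  (A3,C4,B3)→signed(B3,C4) ✓  (A4,C1,B1)→signed(B1,C1) ✓  (A4,C1,B2)→signed(B2,C1) ✓  (A4,C1,B4)→signed(B4,C1) ✓  (A4,C3,B1)→signed(B1,C3) ✓  (A4,C4,B3)→signed(B3,C4) ✓  (A4,C4,B5)→signed(B5,C4) ✓
Counterexamples (restrictor triples failing the scope): 1.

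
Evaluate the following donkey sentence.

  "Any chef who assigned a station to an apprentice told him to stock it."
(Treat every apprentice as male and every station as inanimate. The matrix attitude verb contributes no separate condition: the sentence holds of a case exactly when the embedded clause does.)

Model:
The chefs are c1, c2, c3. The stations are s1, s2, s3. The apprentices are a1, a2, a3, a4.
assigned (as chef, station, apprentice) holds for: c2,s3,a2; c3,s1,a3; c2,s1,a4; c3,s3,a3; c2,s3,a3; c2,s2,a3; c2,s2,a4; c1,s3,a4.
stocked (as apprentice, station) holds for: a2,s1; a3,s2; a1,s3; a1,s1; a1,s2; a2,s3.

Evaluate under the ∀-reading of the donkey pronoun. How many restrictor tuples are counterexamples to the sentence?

6

"him" takes "an apprentice" as antecedent and "it" takes "a station"; both are donkey pronouns co-varying with the restrictor.
Strong reading: for every (c,s,a) with assigned(c,s,a), stocked(a,s).
Restrictor triples: (c1,s3,a4)→stocked(a4,s3) ✗  (c2,s1,a4)→stocked(a4,s1) ✗  (c2,s2,a3)→stocked(a3,s2) ✓  (c2,s2,a4)→stocked(a4,s2) ✗  (c2,s3,a2)→stocked(a2,s3) ✓  (c2,s3,a3)→stocked(a3,s3) ✗  (c3,s1,a3)→stocked(a3,s1) ✗  (c3,s3,a3)→stocked(a3,s3) ✗
Counterexamples (restrictor triples failing the scope): 6.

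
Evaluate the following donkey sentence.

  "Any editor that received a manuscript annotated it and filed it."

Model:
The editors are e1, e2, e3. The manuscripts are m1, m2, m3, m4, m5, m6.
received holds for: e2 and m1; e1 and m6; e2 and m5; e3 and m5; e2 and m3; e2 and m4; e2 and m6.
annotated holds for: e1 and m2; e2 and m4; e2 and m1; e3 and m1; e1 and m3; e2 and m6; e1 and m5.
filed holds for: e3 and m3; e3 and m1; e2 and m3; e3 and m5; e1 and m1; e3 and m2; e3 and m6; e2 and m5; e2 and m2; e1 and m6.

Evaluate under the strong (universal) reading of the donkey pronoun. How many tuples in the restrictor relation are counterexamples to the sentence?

7

"it" takes "a manuscript" as antecedent — a donkey pronoun bound across the clause boundary.
Strong reading: for every (e,m) with received(e,m), annotated(e,m) ∧ filed(e,m).
Restrictor pairs: (e1,m6) ✗  (e2,m1) ✗  (e2,m3) ✗  (e2,m4) ✗  (e2,m5) ✗  (e2,m6) ✗  (e3,m5) ✗
Counterexamples (restrictor pairs failing the scope): 7.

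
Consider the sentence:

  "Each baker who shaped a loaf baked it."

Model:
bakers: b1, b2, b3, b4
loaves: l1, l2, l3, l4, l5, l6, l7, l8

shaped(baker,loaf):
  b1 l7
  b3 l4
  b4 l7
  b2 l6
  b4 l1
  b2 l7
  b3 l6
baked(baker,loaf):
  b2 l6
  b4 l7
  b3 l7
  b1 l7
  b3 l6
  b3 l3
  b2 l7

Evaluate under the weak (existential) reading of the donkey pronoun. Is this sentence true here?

"it" takes "a loaf" as antecedent — a donkey pronoun bound across the clause boundary.
Weak reading: every baker b with some shaped-loaf has at least one shaped-loaf l such that baked(b,l).
Per baker: b1:✓  b2:✓  b3:✓  b4:✓
Every baker in the restrictor has a witness.

True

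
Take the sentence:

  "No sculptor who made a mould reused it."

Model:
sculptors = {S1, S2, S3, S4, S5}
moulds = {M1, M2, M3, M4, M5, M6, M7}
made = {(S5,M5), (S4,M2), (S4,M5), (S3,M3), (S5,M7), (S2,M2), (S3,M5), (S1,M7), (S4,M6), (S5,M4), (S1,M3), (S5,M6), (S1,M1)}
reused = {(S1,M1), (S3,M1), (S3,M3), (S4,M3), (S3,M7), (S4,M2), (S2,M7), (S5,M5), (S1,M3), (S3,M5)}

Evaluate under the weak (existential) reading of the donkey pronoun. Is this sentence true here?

"it" takes "a mould" as antecedent — a donkey pronoun bound across the clause boundary.
Truth condition: for no (s,m) with made(s,m) does reused(s,m) hold.
Restrictor pairs — does the scope hold? (S1,M1):holds  (S1,M3):holds  (S1,M7):fails  (S2,M2):fails  (S3,M3):holds  (S3,M5):holds  (S4,M2):holds  (S4,M5):fails  (S4,M6):fails  (S5,M4):fails  (S5,M5):holds  (S5,M6):fails  (S5,M7):fails
Scope holds for 6 pair(s), so the sentence is false.

False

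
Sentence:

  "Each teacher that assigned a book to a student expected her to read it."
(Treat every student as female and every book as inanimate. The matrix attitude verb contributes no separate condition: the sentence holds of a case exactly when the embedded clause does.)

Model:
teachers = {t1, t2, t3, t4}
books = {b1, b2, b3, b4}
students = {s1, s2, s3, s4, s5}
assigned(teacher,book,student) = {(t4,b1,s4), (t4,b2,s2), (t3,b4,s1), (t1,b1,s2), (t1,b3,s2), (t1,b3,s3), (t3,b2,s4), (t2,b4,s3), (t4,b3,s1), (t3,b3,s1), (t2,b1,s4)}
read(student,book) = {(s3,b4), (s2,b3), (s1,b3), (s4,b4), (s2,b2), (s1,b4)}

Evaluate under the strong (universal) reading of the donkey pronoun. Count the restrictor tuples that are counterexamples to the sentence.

"her" takes "a student" as antecedent and "it" takes "a book"; both are donkey pronouns co-varying with the restrictor.
Strong reading: for every (t,b,s) with assigned(t,b,s), read(s,b).
Restrictor triples: (t1,b1,s2)→read(s2,b1) ✗  (t1,b3,s2)→read(s2,b3) ✓  (t1,b3,s3)→read(s3,b3) ✗  (t2,b1,s4)→read(s4,b1) ✗  (t2,b4,s3)→read(s3,b4) ✓  (t3,b2,s4)→read(s4,b2) ✗  (t3,b3,s1)→read(s1,b3) ✓  (t3,b4,s1)→read(s1,b4) ✓  (t4,b1,s4)→read(s4,b1) ✗  (t4,b2,s2)→read(s2,b2) ✓  (t4,b3,s1)→read(s1,b3) ✓
Counterexamples (restrictor triples failing the scope): 5.

5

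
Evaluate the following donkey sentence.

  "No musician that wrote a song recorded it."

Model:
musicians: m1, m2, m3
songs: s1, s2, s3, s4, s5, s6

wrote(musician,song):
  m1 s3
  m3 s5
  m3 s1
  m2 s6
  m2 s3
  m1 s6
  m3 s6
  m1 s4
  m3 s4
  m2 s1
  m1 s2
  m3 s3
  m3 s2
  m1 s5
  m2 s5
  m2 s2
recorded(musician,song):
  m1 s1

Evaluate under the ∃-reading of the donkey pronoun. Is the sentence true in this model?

"it" takes "a song" as antecedent — a donkey pronoun bound across the clause boundary.
Truth condition: for no (m,s) with wrote(m,s) does recorded(m,s) hold.
Restrictor pairs — does the scope hold? (m1,s2):fails  (m1,s3):fails  (m1,s4):fails  (m1,s5):fails  (m1,s6):fails  (m2,s1):fails  (m2,s2):fails  (m2,s3):fails  (m2,s5):fails  (m2,s6):fails  (m3,s1):fails  (m3,s2):fails  (m3,s3):fails  (m3,s4):fails  (m3,s5):fails  (m3,s6):fails
Scope holds for no restrictor pair, so the sentence is true.

True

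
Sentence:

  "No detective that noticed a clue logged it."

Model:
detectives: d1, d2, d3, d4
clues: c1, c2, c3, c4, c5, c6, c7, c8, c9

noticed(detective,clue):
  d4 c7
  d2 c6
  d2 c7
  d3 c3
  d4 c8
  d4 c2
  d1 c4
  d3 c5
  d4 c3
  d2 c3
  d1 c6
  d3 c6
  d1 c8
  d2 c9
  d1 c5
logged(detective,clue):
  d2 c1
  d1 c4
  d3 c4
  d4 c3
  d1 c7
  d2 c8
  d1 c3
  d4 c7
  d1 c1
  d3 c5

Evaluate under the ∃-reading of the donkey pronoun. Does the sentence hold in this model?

False

"it" takes "a clue" as antecedent — a donkey pronoun bound across the clause boundary.
Truth condition: for no (d,c) with noticed(d,c) does logged(d,c) hold.
Restrictor pairs — does the scope hold? (d1,c4):holds  (d1,c5):fails  (d1,c6):fails  (d1,c8):fails  (d2,c3):fails  (d2,c6):fails  (d2,c7):fails  (d2,c9):fails  (d3,c3):fails  (d3,c5):holds  (d3,c6):fails  (d4,c2):fails  (d4,c3):holds  (d4,c7):holds  (d4,c8):fails
Scope holds for 4 pair(s), so the sentence is false.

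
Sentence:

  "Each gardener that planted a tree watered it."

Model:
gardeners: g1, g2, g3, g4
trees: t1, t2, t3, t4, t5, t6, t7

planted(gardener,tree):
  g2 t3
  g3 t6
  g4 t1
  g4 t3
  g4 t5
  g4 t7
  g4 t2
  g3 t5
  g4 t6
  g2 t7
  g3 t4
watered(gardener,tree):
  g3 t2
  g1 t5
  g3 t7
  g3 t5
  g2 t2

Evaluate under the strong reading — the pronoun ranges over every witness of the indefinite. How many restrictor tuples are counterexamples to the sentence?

"it" takes "a tree" as antecedent — a donkey pronoun bound across the clause boundary.
Strong reading: for every (g,t) with planted(g,t), watered(g,t).
Restrictor pairs: (g2,t3) ✗  (g2,t7) ✗  (g3,t4) ✗  (g3,t5) ✓  (g3,t6) ✗  (g4,t1) ✗  (g4,t2) ✗  (g4,t3) ✗  (g4,t5) ✗  (g4,t6) ✗  (g4,t7) ✗
Counterexamples (restrictor pairs failing the scope): 10.

10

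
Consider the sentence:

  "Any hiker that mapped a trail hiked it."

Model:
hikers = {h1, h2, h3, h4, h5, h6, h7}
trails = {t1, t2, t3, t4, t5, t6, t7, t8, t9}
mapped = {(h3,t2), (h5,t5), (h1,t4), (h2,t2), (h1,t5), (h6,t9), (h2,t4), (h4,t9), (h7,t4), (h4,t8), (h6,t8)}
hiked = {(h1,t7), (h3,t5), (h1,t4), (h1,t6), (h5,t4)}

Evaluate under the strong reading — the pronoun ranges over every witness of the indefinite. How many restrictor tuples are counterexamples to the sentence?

"it" takes "a trail" as antecedent — a donkey pronoun bound across the clause boundary.
Strong reading: for every (h,t) with mapped(h,t), hiked(h,t).
Restrictor pairs: (h1,t4) ✓  (h1,t5) ✗  (h2,t2) ✗  (h2,t4) ✗  (h3,t2) ✗  (h4,t8) ✗  (h4,t9) ✗  (h5,t5) ✗  (h6,t8) ✗  (h6,t9) ✗  (h7,t4) ✗
Counterexamples (restrictor pairs failing the scope): 10.

10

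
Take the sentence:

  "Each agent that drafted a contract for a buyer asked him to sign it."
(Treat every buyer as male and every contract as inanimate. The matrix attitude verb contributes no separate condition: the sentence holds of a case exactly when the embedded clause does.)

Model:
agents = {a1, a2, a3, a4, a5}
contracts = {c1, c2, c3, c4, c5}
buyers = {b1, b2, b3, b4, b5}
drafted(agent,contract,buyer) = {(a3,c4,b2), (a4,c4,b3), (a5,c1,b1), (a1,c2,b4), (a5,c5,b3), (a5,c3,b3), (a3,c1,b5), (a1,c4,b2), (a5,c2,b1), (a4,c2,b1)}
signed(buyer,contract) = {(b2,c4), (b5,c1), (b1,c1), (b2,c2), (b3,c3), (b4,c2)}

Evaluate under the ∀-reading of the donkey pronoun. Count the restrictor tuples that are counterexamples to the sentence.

4

"him" takes "a buyer" as antecedent and "it" takes "a contract"; both are donkey pronouns co-varying with the restrictor.
Strong reading: for every (a,c,b) with drafted(a,c,b), signed(b,c).
Restrictor triples: (a1,c2,b4)→signed(b4,c2) ✓  (a1,c4,b2)→signed(b2,c4) ✓  (a3,c1,b5)→signed(b5,c1) ✓  (a3,c4,b2)→signed(b2,c4) ✓  (a4,c2,b1)→signed(b1,c2) ✗  (a4,c4,b3)→signed(b3,c4) ✗  (a5,c1,b1)→signed(b1,c1) ✓  (a5,c2,b1)→signed(b1,c2) ✗  (a5,c3,b3)→signed(b3,c3) ✓  (a5,c5,b3)→signed(b3,c5) ✗
Counterexamples (restrictor triples failing the scope): 4.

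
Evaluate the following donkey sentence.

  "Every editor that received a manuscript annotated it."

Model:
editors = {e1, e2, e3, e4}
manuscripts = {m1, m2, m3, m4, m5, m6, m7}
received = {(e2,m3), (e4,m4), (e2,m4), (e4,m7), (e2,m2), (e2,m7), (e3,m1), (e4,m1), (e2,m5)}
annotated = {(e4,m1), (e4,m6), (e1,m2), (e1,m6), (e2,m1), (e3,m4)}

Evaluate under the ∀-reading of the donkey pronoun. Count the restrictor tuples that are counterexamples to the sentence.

8

"it" takes "a manuscript" as antecedent — a donkey pronoun bound across the clause boundary.
Strong reading: for every (e,m) with received(e,m), annotated(e,m).
Restrictor pairs: (e2,m2) ✗  (e2,m3) ✗  (e2,m4) ✗  (e2,m5) ✗  (e2,m7) ✗  (e3,m1) ✗  (e4,m1) ✓  (e4,m4) ✗  (e4,m7) ✗
Counterexamples (restrictor pairs failing the scope): 8.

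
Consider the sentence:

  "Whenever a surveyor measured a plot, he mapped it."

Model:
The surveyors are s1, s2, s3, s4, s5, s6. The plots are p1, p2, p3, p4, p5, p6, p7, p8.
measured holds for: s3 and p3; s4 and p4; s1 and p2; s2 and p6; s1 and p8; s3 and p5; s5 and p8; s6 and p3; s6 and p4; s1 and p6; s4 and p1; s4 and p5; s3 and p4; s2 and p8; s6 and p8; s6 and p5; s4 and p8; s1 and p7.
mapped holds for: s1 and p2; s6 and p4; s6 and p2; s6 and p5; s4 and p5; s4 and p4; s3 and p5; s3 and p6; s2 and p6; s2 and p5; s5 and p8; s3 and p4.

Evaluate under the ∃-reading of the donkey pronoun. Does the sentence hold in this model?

True

"it" takes "a plot" as antecedent — a donkey pronoun bound across the clause boundary.
Weak reading: every surveyor s with some measured-plot has at least one measured-plot p such that mapped(s,p).
Per surveyor: s1:✓  s2:✓  s3:✓  s4:✓  s5:✓  s6:✓
Every surveyor in the restrictor has a witness.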